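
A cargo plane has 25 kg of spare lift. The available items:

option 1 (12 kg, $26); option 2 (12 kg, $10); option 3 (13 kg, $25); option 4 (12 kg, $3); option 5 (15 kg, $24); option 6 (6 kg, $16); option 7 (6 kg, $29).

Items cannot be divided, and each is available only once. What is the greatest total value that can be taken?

$71

Check high-value combinations within 25 kg:
- option 1+option 6+option 7: weight 12+6+6=24, value 26+16+29=71
- option 3+option 6+option 7: weight 13+6+6=25, value 25+16+29=70
- option 1+option 7: weight 12+6=18, value 26+29=55
- option 2+option 6+option 7: weight 12+6+6=24, value 10+16+29=55
Best: $71.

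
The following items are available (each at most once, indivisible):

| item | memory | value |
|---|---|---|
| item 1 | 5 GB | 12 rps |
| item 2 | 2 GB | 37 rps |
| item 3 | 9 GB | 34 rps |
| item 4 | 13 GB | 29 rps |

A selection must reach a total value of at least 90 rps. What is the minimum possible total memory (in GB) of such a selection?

Subsets with value ≥ 90, sorted by total memory:
- item 2+item 3+item 4: memory 24, value 100
- item 1+item 2+item 3+item 4: memory 29, value 112
Minimum memory: 24 GB.

24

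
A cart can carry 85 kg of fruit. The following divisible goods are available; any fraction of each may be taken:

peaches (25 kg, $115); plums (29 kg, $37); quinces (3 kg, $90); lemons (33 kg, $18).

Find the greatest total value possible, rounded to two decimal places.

257.27

Take in order of value per unit:
- quinces (90/3 per unit): all 3 → value 90, running total 90.00
- peaches (115/25 per unit): all 25 → value 115, running total 205.00
- plums (37/29 per unit): all 29 → value 37, running total 242.00
- lemons (18/33 per unit): 28 of 33 → value 28×18/33 = 15.2727, running total 257.27
Total 257.27.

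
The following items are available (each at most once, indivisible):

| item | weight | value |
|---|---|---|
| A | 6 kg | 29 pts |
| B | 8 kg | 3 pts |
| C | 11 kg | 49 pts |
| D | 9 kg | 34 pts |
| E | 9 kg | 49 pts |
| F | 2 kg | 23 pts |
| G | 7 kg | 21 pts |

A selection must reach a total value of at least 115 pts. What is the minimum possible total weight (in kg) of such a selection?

22

Subsets with value ≥ 115, sorted by total weight:
- C+E+F: weight 22, value 121
- A+E+F+G: weight 24, value 122
- A+D+E+F: weight 26, value 135
- A+C+E: weight 26, value 127
Minimum weight: 22 kg.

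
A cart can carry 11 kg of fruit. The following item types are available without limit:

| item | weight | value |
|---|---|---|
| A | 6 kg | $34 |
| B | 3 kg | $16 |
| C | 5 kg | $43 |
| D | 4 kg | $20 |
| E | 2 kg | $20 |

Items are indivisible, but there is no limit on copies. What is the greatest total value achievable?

Best value-per-unit is E at 20/2; filling with it alone gives 5×20 = 100.
Optimal mix: 1×C + 3×E → weight 11, value 103.

$103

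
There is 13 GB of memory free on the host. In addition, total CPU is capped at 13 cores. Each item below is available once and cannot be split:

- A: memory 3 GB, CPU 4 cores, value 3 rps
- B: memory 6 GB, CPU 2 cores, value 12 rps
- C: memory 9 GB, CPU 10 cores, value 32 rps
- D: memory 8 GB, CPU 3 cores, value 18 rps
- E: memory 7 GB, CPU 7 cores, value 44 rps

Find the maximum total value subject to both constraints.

Feasible sets respecting both limits:
- B+E: memory 13, CPU 9, value 56
- A+E: memory 10, CPU 11, value 47
- E: memory 7, CPU 7, value 44
- C: memory 9, CPU 10, value 32
Best: 56 rps.

56 rps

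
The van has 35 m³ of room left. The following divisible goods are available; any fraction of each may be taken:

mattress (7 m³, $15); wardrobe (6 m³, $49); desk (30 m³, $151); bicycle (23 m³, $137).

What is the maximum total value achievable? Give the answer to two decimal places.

216.20

Take in order of value per unit:
- wardrobe (49/6 per unit): all 6 → value 49, running total 49.00
- bicycle (137/23 per unit): all 23 → value 137, running total 186.00
- desk (151/30 per unit): 6 of 30 → value 6×151/30 = 30.2000, running total 216.20
Total 216.20.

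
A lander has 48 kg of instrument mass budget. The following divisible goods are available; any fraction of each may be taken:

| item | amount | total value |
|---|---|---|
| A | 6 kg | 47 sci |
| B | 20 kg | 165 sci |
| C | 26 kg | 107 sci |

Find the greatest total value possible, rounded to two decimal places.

Take in order of value per unit:
- B (165/20 per unit): all 20 → value 165, running total 165.00
- A (47/6 per unit): all 6 → value 47, running total 212.00
- C (107/26 per unit): 22 of 26 → value 22×107/26 = 90.5385, running total 302.54
Total 302.54.

302.54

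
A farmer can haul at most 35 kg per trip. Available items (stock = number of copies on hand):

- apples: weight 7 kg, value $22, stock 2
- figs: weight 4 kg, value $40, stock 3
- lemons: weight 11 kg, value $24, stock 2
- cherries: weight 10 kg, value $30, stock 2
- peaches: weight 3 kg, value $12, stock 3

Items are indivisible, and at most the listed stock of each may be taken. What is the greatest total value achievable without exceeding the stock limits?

Top feasible selections:
- 2×apples + 3×figs + 3×peaches: weight 35, value 200
- 1×apples + 3×figs + 1×cherries + 2×peaches: weight 35, value 196
- 3×figs + 2×cherries + 1×peaches: weight 35, value 192
Best: $200.

$200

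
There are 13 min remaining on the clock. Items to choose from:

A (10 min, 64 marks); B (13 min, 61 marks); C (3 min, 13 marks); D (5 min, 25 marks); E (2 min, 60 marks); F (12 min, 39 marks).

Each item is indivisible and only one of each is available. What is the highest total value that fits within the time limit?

124 marks

Check high-value combinations within 13 min:
- A+E: time 10+2=12, value 64+60=124
- C+D+E: time 3+5+2=10, value 13+25+60=98
- D+E: time 5+2=7, value 25+60=85
- A+C: time 10+3=13, value 64+13=77
- C+E: time 3+2=5, value 13+60=73
Best: 124 marks.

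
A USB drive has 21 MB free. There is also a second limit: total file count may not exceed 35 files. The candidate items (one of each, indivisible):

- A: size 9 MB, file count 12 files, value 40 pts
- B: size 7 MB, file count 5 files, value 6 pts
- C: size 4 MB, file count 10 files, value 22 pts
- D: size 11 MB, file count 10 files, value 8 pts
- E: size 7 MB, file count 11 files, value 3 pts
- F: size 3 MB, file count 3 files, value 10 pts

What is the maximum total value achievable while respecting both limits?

Feasible sets respecting both limits:
- A+C+F: size 16, file count 25, value 72
- A+B+C: size 20, file count 27, value 68
- A+C+E: size 20, file count 33, value 65
Best: 72 pts.

72 pts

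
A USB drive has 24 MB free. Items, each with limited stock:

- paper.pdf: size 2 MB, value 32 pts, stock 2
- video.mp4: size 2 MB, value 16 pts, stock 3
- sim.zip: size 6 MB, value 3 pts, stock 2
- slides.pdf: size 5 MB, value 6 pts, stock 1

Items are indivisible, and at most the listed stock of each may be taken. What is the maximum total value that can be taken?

Best selections within size 24 and stock limits:
- 2×paper.pdf + 3×video.mp4 + 1×sim.zip + 1×slides.pdf: size 21, value 121
- 2×paper.pdf + 3×video.mp4 + 1×slides.pdf: size 15, value 118
- 2×paper.pdf + 3×video.mp4 + 2×sim.zip: size 22, value 118
- 2×paper.pdf + 3×video.mp4 + 1×sim.zip: size 16, value 115
Best: 121 pts.

121 pts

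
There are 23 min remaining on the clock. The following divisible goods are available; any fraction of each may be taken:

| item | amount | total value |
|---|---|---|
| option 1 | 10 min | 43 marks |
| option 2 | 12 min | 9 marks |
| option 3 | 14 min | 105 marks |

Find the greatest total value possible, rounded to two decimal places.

Take in order of value per unit:
- option 3 (105/14 per unit): all 14 → value 105, running total 105.00
- option 1 (43/10 per unit): 9 of 10 → value 9×43/10 = 38.7000, running total 143.70
Total 143.70.

143.70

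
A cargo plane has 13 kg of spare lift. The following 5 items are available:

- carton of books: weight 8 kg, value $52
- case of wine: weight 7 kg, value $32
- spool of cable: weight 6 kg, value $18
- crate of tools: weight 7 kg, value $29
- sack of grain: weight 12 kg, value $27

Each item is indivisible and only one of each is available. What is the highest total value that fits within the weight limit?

Check high-value combinations within 13 kg:
- carton of books: weight 8, value 52
- case of wine+spool of cable: weight 7+6=13, value 32+18=50
- spool of cable+crate of tools: weight 6+7=13, value 18+29=47
- case of wine: weight 7, value 32
Best: $52.

$52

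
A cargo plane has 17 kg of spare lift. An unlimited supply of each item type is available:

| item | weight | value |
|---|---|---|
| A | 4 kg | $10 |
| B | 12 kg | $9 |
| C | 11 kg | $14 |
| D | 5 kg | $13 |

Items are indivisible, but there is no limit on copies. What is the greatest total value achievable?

$43

Best value-per-unit is D at 13/5; filling with it alone gives 3×13 = 39.
Optimal mix: 3×A + 1×D → weight 17, value 43.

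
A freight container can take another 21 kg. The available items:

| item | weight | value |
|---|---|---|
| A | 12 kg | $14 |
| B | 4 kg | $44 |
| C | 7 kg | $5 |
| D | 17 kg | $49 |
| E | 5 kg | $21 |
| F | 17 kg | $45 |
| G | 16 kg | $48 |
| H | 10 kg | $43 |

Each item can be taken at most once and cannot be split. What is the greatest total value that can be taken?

$108

Check high-value combinations within 21 kg:
- B+E+H: weight 4+5+10=19, value 44+21+43=108
- B+D: weight 4+17=21, value 44+49=93
- B+G: weight 4+16=20, value 44+48=92
Best: $108.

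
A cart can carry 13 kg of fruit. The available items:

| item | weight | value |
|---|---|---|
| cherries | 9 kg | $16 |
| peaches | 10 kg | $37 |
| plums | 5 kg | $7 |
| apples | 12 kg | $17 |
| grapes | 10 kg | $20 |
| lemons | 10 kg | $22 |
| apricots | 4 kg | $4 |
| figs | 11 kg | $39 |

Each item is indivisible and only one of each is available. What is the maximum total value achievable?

Check high-value combinations within 13 kg:
- figs: weight 11, value 39
- peaches: weight 10, value 37
- lemons: weight 10, value 22
- grapes: weight 10, value 20
Best: $39.

$39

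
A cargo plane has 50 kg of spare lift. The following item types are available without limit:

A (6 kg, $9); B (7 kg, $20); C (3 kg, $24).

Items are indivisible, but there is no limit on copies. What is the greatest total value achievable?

Best value-per-unit is C at 24/3, and filling with it alone uses weight 16×3=48. No mix of the others beats 16×24 = 384.

$384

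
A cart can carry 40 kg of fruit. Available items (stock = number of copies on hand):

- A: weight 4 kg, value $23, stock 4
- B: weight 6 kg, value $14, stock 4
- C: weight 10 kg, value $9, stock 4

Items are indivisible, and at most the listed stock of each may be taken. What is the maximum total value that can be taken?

$148

Top feasible selections:
- 4×A + 4×B: weight 40, value 148
- 4×A + 3×B: weight 34, value 134
- 4×A + 2×B + 1×C: weight 38, value 129
- 3×A + 4×B: weight 36, value 125
Best: $148.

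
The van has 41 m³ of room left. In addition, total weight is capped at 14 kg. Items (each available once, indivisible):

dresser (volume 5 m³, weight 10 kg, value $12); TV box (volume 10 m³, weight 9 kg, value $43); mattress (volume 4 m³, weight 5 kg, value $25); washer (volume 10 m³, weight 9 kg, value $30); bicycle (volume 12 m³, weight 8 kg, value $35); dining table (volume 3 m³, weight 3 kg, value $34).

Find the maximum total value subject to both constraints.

Feasible sets respecting both limits:
- TV box+dining table: volume 13, weight 12, value 77
- bicycle+dining table: volume 15, weight 11, value 69
- TV box+mattress: volume 14, weight 14, value 68
- washer+dining table: volume 13, weight 12, value 64
Best: $77.

$77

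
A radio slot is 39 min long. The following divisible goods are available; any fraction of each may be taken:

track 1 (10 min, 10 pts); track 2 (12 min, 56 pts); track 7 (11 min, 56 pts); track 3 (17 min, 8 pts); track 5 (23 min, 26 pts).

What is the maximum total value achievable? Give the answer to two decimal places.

Take in order of value per unit:
- track 7 (56/11 per unit): all 11 → value 56, running total 56.00
- track 2 (56/12 per unit): all 12 → value 56, running total 112.00
- track 5 (26/23 per unit): 16 of 23 → value 16×26/23 = 18.0870, running total 130.09
Total 130.09.

130.09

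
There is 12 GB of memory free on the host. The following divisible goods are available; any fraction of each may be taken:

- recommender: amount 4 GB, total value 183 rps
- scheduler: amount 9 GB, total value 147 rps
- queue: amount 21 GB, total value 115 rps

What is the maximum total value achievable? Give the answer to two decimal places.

313.67

Take in order of value per unit:
- recommender (183/4 per unit): all 4 → value 183, running total 183.00
- scheduler (147/9 per unit): 8 of 9 → value 8×147/9 = 130.6667, running total 313.67
Total 313.67.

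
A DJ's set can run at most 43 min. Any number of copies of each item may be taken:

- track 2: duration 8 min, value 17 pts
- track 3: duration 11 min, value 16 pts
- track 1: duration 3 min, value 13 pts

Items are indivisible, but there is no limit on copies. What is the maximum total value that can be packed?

Best value-per-unit is track 1 at 13/3, and filling with it alone uses duration 14×3=42. No mix of the others beats 14×13 = 182.

182 pts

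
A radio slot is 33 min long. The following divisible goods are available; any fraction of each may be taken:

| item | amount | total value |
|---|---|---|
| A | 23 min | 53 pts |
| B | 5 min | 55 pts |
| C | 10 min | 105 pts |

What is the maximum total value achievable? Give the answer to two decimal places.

Take in order of value per unit:
- B (55/5 per unit): all 5 → value 55, running total 55.00
- C (105/10 per unit): all 10 → value 105, running total 160.00
- A (53/23 per unit): 18 of 23 → value 18×53/23 = 41.4783, running total 201.48
Total 201.48.

201.48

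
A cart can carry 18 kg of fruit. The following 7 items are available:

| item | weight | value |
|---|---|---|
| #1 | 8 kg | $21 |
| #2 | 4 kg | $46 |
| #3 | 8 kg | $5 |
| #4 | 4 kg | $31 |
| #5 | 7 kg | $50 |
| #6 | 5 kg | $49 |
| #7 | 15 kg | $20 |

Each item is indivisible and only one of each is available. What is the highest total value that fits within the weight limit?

This is a 0/1 knapsack; check combinations near the capacity.
- #2+#5+#6: weight 4+7+5=16, value 46+50+49=145
- #4+#5+#6: weight 4+7+5=16, value 31+50+49=130
- #2+#4+#5: weight 4+4+7=15, value 46+31+50=127
Best: $145.

$145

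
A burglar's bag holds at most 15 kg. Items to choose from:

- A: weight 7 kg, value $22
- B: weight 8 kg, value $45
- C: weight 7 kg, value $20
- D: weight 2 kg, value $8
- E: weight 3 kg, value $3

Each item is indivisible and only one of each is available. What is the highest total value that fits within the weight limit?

Check high-value combinations within 15 kg:
- A+B: weight 7+8=15, value 22+45=67
- B+C: weight 8+7=15, value 45+20=65
- B+D+E: weight 8+2+3=13, value 45+8+3=56
Best: $67.

$67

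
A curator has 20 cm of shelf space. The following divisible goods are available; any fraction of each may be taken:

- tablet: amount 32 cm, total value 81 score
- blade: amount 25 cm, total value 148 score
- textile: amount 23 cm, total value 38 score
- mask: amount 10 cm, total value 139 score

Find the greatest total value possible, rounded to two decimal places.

Take in order of value per unit:
- mask (139/10 per unit): all 10 → value 139, running total 139.00
- blade (148/25 per unit): 10 of 25 → value 10×148/25 = 59.2000, running total 198.20
Total 198.20.

198.20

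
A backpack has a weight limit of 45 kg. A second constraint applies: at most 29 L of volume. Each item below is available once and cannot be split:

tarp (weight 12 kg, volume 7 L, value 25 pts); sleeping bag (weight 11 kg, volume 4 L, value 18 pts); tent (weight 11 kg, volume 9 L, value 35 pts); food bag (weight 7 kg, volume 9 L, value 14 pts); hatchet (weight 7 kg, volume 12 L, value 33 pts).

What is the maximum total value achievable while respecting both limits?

Feasible sets respecting both limits:
- tarp+tent+hatchet: weight 30, volume 28, value 93
- tarp+sleeping bag+tent+food bag: weight 41, volume 29, value 92
- sleeping bag+tent+hatchet: weight 29, volume 25, value 86
- tarp+sleeping bag+tent: weight 34, volume 20, value 78
Best: 93 pts.

93 pts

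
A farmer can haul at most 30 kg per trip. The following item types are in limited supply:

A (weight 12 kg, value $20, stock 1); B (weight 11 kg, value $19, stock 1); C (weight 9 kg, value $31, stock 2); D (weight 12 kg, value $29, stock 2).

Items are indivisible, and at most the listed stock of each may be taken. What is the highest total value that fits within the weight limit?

$91

Top feasible selections:
- 2×C + 1×D: weight 30, value 91
- 1×A + 2×C: weight 30, value 82
- 1×B + 2×C: weight 29, value 81
- 2×C: weight 18, value 62
Best: $91.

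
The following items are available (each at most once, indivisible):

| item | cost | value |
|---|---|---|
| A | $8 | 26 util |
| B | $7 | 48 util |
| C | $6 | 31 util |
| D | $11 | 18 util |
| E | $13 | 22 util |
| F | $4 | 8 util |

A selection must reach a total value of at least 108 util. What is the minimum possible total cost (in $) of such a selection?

Subsets with value ≥ 108, sorted by total cost:
- A+B+C+F: cost 25, value 113
- B+C+E+F: cost 30, value 109
Minimum cost: 25 $.

25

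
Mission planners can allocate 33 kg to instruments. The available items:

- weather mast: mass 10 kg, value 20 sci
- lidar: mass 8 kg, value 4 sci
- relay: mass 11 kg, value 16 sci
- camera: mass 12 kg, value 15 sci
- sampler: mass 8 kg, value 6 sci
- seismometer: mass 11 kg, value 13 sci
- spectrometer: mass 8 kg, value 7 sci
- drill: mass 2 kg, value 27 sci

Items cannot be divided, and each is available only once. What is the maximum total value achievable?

70 sci

Check high-value combinations within 33 kg:
- weather mast+relay+spectrometer+drill: mass 10+11+8+2=31, value 20+16+7+27=70
- weather mast+relay+sampler+drill: mass 10+11+8+2=31, value 20+16+6+27=69
- weather mast+camera+spectrometer+drill: mass 10+12+8+2=32, value 20+15+7+27=69
Best: 70 sci.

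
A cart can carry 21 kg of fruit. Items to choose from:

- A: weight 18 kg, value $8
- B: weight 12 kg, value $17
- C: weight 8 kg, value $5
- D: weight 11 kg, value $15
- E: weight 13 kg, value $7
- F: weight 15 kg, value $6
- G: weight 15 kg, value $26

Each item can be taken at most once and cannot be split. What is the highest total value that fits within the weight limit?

$26

Check high-value combinations within 21 kg:
- G: weight 15, value 26
- B+C: weight 12+8=20, value 17+5=22
- C+D: weight 8+11=19, value 5+15=20
Best: $26.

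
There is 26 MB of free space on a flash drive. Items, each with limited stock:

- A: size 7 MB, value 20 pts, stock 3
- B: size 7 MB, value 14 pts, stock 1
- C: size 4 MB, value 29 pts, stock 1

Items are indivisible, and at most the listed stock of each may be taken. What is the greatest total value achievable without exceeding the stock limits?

89 pts

Best selections within size 26 and stock limits:
- 3×A + 1×C: size 25, value 89
- 2×A + 1×B + 1×C: size 25, value 83
- 2×A + 1×C: size 18, value 69
- 1×A + 1×B + 1×C: size 18, value 63
Best: 89 pts.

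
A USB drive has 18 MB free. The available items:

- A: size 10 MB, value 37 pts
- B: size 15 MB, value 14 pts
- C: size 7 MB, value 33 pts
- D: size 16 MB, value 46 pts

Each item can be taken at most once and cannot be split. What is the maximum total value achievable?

Check high-value combinations within 18 MB:
- A+C: size 10+7=17, value 37+33=70
- D: size 16, value 46
- A: size 10, value 37
Best: 70 pts.

70 pts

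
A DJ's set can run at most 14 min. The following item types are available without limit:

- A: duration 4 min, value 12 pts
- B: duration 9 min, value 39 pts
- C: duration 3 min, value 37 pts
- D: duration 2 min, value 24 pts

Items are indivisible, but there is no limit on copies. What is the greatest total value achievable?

Best value-per-unit is C at 37/3; filling with it alone gives 4×37 = 148.
Optimal mix: 4×C + 1×D → duration 14, value 172.

172 pts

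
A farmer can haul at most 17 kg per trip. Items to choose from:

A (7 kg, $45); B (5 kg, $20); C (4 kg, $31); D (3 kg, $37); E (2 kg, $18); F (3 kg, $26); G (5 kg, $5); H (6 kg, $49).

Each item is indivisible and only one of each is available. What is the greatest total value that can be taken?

$143

Check high-value combinations within 17 kg:
- C+D+F+H: weight 4+3+3+6=16, value 31+37+26+49=143
- A+C+D+F: weight 7+4+3+3=17, value 45+31+37+26=139
- C+D+E+H: weight 4+3+2+6=15, value 31+37+18+49=135
- B+C+D+E+F: weight 5+4+3+2+3=17, value 20+31+37+18+26=132
- B+D+F+H: weight 5+3+3+6=17, value 20+37+26+49=132
Best: $143.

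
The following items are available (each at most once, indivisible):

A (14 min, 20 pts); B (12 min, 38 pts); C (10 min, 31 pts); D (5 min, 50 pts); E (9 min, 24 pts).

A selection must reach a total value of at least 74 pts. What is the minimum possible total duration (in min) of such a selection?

Subsets with value ≥ 74, sorted by total duration:
- D+E: duration 14, value 74
- C+D: duration 15, value 81
- B+D: duration 17, value 88
Minimum duration: 14 min.

14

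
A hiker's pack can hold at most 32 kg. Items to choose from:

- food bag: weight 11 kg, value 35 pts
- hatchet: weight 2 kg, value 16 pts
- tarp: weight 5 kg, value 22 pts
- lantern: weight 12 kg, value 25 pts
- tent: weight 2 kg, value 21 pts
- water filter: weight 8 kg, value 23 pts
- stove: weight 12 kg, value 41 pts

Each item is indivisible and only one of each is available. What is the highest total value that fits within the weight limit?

This is a 0/1 knapsack; check combinations near the capacity.
- food bag+hatchet+tarp+tent+stove: weight 11+2+5+2+12=32, value 35+16+22+21+41=135
- hatchet+tarp+tent+water filter+stove: weight 2+5+2+8+12=29, value 16+22+21+23+41=123
- food bag+tarp+tent+stove: weight 11+5+2+12=30, value 35+22+21+41=119
- food bag+hatchet+tarp+lantern+tent: weight 11+2+5+12+2=32, value 35+16+22+25+21=119
- food bag+hatchet+tarp+tent+water filter: weight 11+2+5+2+8=28, value 35+16+22+21+23=117
Best: 135 pts.

135 pts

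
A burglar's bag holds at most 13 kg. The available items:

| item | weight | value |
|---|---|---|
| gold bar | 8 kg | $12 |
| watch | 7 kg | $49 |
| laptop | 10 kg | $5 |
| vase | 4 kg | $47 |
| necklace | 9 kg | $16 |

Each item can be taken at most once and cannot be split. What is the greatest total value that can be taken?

$96

This is a 0/1 knapsack; check combinations near the capacity.
- watch+vase: weight 7+4=11, value 49+47=96
- vase+necklace: weight 4+9=13, value 47+16=63
- gold bar+vase: weight 8+4=12, value 12+47=59
Best: $96.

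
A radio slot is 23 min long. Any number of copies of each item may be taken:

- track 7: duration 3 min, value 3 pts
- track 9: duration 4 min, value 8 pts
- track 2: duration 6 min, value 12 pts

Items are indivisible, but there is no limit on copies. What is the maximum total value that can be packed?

Best value-per-unit is track 9 at 8/4; filling with it alone gives 5×8 = 40.
Optimal mix: 4×track 9 + 1×track 2 → duration 22, value 44.

44 pts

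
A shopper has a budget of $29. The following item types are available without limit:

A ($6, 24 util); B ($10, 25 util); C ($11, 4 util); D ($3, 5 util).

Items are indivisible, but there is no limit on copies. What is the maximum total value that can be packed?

Best value-per-unit is A at 24/6; filling with it alone gives 4×24 = 96.
Optimal mix: 4×A + 1×D → cost 27, value 101.

101 util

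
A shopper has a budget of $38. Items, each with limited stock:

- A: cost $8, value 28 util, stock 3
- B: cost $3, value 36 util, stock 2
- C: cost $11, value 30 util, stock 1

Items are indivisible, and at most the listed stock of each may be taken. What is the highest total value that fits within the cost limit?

158 util

Top feasible selections:
- 2×A + 2×B + 1×C: cost 33, value 158
- 3×A + 2×B: cost 30, value 156
- 3×A + 1×B + 1×C: cost 38, value 150
- 1×A + 2×B + 1×C: cost 25, value 130
Best: 158 util.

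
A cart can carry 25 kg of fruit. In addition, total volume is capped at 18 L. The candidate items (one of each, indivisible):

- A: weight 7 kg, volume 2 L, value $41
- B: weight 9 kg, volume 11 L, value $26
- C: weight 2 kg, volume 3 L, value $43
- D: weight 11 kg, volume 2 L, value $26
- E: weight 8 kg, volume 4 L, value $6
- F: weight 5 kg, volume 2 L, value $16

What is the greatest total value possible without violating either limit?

$126

Feasible sets respecting both limits:
- A+B+C+F: weight 23, volume 18, value 126
- A+C+D+F: weight 25, volume 9, value 126
- A+B+C: weight 18, volume 16, value 110
Best: $126.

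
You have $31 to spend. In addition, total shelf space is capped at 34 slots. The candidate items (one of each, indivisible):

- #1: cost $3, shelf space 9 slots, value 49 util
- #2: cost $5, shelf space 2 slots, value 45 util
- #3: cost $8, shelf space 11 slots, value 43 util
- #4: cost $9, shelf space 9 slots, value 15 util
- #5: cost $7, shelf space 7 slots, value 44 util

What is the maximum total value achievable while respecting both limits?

181 util

Feasible sets respecting both limits:
- #1+#2+#3+#5: cost 23, shelf space 29, value 181
- #1+#2+#4+#5: cost 24, shelf space 27, value 153
- #1+#2+#3+#4: cost 25, shelf space 31, value 152
- #2+#3+#4+#5: cost 29, shelf space 29, value 147
Best: 181 util.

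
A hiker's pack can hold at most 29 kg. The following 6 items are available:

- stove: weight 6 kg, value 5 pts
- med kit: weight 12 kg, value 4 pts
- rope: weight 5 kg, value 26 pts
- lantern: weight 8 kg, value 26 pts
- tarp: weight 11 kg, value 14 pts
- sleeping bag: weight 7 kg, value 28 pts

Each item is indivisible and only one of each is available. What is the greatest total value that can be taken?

85 pts

Check high-value combinations within 29 kg:
- stove+rope+lantern+sleeping bag: weight 6+5+8+7=26, value 5+26+26+28=85
- rope+lantern+sleeping bag: weight 5+8+7=20, value 26+26+28=80
- stove+rope+tarp+sleeping bag: weight 6+5+11+7=29, value 5+26+14+28=73
- rope+tarp+sleeping bag: weight 5+11+7=23, value 26+14+28=68
- lantern+tarp+sleeping bag: weight 8+11+7=26, value 26+14+28=68
Best: 85 pts.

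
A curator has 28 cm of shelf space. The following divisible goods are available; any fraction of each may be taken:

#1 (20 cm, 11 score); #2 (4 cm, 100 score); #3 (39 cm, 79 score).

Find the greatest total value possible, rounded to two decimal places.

Take in order of value per unit:
- #2 (100/4 per unit): all 4 → value 100, running total 100.00
- #3 (79/39 per unit): 24 of 39 → value 24×79/39 = 48.6154, running total 148.62
Total 148.62.

148.62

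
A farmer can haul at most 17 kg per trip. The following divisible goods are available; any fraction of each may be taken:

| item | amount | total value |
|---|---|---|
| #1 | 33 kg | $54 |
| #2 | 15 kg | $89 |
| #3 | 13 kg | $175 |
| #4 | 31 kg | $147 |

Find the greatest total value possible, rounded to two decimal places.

Take in order of value per unit:
- #3 (175/13 per unit): all 13 → value 175, running total 175.00
- #2 (89/15 per unit): 4 of 15 → value 4×89/15 = 23.7333, running total 198.73
Total 198.73.

198.73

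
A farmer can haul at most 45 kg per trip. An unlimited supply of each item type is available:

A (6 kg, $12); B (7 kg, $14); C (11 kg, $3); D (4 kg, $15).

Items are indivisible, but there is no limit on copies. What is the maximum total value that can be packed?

$165

Best value-per-unit is D at 15/4, and filling with it alone uses weight 11×4=44. No mix of the others beats 11×15 = 165.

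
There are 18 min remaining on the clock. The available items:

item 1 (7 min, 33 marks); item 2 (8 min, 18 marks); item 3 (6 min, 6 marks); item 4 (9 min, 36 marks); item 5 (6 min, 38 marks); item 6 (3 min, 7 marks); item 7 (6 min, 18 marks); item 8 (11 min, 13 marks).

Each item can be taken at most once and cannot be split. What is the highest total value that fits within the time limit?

Check high-value combinations within 18 min:
- item 4+item 5+item 6: time 9+6+3=18, value 36+38+7=81
- item 1+item 5+item 6: time 7+6+3=16, value 33+38+7=78
- item 4+item 5: time 9+6=15, value 36+38=74
- item 1+item 5: time 7+6=13, value 33+38=71
- item 1+item 4: time 7+9=16, value 33+36=69
Best: 81 marks.

81 marks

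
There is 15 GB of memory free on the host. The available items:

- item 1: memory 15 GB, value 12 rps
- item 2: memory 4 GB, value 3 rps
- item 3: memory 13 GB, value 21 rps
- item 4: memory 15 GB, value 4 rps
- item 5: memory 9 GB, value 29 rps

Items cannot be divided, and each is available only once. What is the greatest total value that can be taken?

This is a 0/1 knapsack; check combinations near the capacity.
- item 2+item 5: memory 4+9=13, value 3+29=32
- item 5: memory 9, value 29
- item 3: memory 13, value 21
- item 1: memory 15, value 12
Best: 32 rps.

32 rps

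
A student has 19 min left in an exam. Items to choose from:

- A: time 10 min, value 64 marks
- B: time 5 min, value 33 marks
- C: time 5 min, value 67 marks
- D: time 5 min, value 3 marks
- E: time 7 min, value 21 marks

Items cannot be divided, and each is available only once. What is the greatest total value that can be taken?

This is a 0/1 knapsack; check combinations near the capacity.
- A+C: time 10+5=15, value 64+67=131
- B+C+E: time 5+5+7=17, value 33+67+21=121
- B+C+D: time 5+5+5=15, value 33+67+3=103
Best: 131 marks.

131 marks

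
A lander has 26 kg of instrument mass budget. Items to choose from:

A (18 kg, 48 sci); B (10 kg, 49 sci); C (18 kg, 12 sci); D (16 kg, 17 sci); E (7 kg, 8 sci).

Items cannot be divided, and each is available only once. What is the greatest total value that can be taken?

66 sci

Check high-value combinations within 26 kg:
- B+D: mass 10+16=26, value 49+17=66
- B+E: mass 10+7=17, value 49+8=57
- A+E: mass 18+7=25, value 48+8=56
Best: 66 sci.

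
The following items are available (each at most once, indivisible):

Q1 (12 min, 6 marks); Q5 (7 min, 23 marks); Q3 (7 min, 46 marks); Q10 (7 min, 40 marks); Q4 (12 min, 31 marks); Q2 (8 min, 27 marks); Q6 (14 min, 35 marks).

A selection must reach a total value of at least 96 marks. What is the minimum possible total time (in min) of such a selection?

21

Subsets with value ≥ 96, sorted by total time:
- Q5+Q3+Q10: time 21, value 109
- Q3+Q10+Q2: time 22, value 113
- Q5+Q3+Q2: time 22, value 96
Minimum time: 21 min.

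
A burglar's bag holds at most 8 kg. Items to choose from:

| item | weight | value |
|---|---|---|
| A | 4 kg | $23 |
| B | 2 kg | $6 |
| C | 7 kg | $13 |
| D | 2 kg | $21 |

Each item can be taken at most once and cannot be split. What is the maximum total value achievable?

Check high-value combinations within 8 kg:
- A+B+D: weight 4+2+2=8, value 23+6+21=50
- A+D: weight 4+2=6, value 23+21=44
- A+B: weight 4+2=6, value 23+6=29
- B+D: weight 2+2=4, value 6+21=27
- A: weight 4, value 23
Best: $50.

$50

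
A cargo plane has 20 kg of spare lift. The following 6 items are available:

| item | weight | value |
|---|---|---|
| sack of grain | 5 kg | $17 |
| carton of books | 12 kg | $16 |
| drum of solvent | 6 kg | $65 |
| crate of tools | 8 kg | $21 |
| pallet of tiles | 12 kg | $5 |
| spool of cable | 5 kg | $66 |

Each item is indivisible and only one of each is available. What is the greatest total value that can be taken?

$152

Check high-value combinations within 20 kg:
- drum of solvent+crate of tools+spool of cable: weight 6+8+5=19, value 65+21+66=152
- sack of grain+drum of solvent+spool of cable: weight 5+6+5=16, value 17+65+66=148
- drum of solvent+spool of cable: weight 6+5=11, value 65+66=131
Best: $152.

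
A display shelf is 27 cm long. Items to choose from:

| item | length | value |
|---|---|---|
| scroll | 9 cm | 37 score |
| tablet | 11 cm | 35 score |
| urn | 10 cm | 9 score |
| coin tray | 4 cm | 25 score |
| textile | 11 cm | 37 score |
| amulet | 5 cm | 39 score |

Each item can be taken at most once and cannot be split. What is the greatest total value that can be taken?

This is a 0/1 knapsack; check combinations near the capacity.
- scroll+textile+amulet: length 9+11+5=25, value 37+37+39=113
- scroll+tablet+amulet: length 9+11+5=25, value 37+35+39=111
- tablet+textile+amulet: length 11+11+5=27, value 35+37+39=111
- scroll+coin tray+amulet: length 9+4+5=18, value 37+25+39=101
- coin tray+textile+amulet: length 4+11+5=20, value 25+37+39=101
Best: 113 score.

113 score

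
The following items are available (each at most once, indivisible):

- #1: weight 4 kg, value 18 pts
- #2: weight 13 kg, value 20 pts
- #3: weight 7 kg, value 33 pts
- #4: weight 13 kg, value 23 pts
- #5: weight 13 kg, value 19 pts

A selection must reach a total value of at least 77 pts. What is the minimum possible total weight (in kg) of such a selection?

Subsets with value ≥ 77, sorted by total weight:
- #1+#2+#3+#4: weight 37, value 94
- #1+#3+#4+#5: weight 37, value 93
- #1+#2+#3+#5: weight 37, value 90
Minimum weight: 37 kg.

37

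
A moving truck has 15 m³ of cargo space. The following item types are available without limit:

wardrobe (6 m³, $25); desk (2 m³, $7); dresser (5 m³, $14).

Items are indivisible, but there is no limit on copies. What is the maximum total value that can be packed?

$57

Best value-per-unit is wardrobe at 25/6; filling with it alone gives 2×25 = 50.
Optimal mix: 2×wardrobe + 1×desk → volume 14, value 57.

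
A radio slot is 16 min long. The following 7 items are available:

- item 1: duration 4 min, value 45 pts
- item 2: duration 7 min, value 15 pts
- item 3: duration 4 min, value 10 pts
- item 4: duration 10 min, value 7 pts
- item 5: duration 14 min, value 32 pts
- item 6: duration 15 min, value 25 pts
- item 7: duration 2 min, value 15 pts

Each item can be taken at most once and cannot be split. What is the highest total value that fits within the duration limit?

75 pts

Check high-value combinations within 16 min:
- item 1+item 2+item 7: duration 4+7+2=13, value 45+15+15=75
- item 1+item 3+item 7: duration 4+4+2=10, value 45+10+15=70
- item 1+item 2+item 3: duration 4+7+4=15, value 45+15+10=70
- item 1+item 4+item 7: duration 4+10+2=16, value 45+7+15=67
Best: 75 pts.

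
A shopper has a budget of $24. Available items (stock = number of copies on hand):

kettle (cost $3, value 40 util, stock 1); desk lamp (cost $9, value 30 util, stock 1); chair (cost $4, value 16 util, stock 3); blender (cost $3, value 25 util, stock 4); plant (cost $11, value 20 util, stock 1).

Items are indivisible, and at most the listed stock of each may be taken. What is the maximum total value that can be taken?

172 util

Best selections within cost 24 and stock limits:
- 1×kettle + 2×chair + 4×blender: cost 23, value 172
- 1×kettle + 1×desk lamp + 4×blender: cost 24, value 170
- 1×kettle + 3×chair + 3×blender: cost 24, value 163
- 1×kettle + 1×chair + 4×blender: cost 19, value 156
Best: 172 util.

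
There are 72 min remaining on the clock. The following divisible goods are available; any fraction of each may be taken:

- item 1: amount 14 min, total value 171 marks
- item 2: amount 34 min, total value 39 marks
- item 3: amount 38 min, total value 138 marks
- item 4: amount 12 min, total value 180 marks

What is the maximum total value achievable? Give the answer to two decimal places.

498.18

Take in order of value per unit:
- item 4 (180/12 per unit): all 12 → value 180, running total 180.00
- item 1 (171/14 per unit): all 14 → value 171, running total 351.00
- item 3 (138/38 per unit): all 38 → value 138, running total 489.00
- item 2 (39/34 per unit): 8 of 34 → value 8×39/34 = 9.1765, running total 498.18
Total 498.18.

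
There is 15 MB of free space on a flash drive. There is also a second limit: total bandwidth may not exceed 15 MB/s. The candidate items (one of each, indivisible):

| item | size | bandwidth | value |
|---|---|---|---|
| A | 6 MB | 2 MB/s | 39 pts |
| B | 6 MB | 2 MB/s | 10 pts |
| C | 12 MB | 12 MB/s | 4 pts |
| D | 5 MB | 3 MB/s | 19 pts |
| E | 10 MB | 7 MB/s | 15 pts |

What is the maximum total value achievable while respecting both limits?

Feasible sets respecting both limits:
- A+D: size 11, bandwidth 5, value 58
- A+B: size 12, bandwidth 4, value 49
- A: size 6, bandwidth 2, value 39
- D+E: size 15, bandwidth 10, value 34
Best: 58 pts.

58 pts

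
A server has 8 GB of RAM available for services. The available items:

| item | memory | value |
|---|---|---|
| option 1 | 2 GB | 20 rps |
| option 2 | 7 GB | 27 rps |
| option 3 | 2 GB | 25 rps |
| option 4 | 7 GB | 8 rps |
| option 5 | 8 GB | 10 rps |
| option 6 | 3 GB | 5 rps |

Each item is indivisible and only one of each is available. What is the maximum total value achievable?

50 rps

This is a 0/1 knapsack; check combinations near the capacity.
- option 1+option 3+option 6: memory 2+2+3=7, value 20+25+5=50
- option 1+option 3: memory 2+2=4, value 20+25=45
- option 3+option 6: memory 2+3=5, value 25+5=30
- option 2: memory 7, value 27
Best: 50 rps.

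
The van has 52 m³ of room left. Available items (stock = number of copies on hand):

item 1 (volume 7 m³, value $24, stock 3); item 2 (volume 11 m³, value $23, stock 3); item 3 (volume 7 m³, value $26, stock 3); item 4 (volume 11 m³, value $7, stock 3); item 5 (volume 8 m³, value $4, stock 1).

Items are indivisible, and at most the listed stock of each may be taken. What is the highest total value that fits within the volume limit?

Top feasible selections:
- 3×item 1 + 3×item 3 + 1×item 5: volume 50, value 154
- 3×item 1 + 3×item 3: volume 42, value 150
- 2×item 1 + 1×item 2 + 3×item 3: volume 46, value 149
Best: $154.

$154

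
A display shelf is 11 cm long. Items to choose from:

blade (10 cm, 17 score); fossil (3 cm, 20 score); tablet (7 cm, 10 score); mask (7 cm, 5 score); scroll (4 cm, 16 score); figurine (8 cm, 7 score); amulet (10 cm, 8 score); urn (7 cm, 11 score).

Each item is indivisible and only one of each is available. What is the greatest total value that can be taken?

36 score

Check high-value combinations within 11 cm:
- fossil+scroll: length 3+4=7, value 20+16=36
- fossil+urn: length 3+7=10, value 20+11=31
- fossil+tablet: length 3+7=10, value 20+10=30
- fossil+figurine: length 3+8=11, value 20+7=27
- scroll+urn: length 4+7=11, value 16+11=27
Best: 36 score.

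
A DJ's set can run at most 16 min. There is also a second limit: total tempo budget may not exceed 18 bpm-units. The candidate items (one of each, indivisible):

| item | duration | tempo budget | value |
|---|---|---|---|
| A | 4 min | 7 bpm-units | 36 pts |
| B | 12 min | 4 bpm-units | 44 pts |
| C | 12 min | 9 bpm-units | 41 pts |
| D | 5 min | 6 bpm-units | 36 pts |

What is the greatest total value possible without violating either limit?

80 pts

Feasible sets respecting both limits:
- A+B: duration 16, tempo budget 11, value 80
- A+C: duration 16, tempo budget 16, value 77
- A+D: duration 9, tempo budget 13, value 72
- B: duration 12, tempo budget 4, value 44
Best: 80 pts.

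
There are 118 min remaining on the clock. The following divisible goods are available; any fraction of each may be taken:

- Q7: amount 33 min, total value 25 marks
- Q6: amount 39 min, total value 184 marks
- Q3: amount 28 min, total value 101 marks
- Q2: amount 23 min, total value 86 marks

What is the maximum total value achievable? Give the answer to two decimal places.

Take in order of value per unit:
- Q6 (184/39 per unit): all 39 → value 184, running total 184.00
- Q2 (86/23 per unit): all 23 → value 86, running total 270.00
- Q3 (101/28 per unit): all 28 → value 101, running total 371.00
- Q7 (25/33 per unit): 28 of 33 → value 28×25/33 = 21.2121, running total 392.21
Total 392.21.

392.21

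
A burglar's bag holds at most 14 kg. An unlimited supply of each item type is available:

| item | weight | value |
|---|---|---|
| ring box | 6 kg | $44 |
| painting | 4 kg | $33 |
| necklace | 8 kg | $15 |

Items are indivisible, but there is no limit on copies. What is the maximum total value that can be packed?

$110

Best value-per-unit is painting at 33/4; filling with it alone gives 3×33 = 99.
Optimal mix: 1×ring box + 2×painting → weight 14, value 110.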